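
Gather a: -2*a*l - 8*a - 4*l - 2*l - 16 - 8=a*(-2*l - 8) - 6*l - 24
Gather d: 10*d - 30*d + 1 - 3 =-20*d - 2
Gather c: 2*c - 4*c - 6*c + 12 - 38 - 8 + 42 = 8 - 8*c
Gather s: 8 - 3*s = 8 - 3*s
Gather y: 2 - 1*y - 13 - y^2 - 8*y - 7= -y^2 - 9*y - 18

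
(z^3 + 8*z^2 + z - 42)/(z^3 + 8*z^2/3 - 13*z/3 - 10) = 3*(z + 7)/(3*z + 5)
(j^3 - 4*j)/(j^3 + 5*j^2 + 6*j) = (j - 2)/(j + 3)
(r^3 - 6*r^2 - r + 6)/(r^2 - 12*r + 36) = (r^2 - 1)/(r - 6)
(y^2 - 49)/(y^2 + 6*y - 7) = (y - 7)/(y - 1)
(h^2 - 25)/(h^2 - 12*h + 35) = (h + 5)/(h - 7)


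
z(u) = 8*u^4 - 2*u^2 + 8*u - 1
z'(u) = 32*u^3 - 4*u + 8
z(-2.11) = 131.79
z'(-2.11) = -284.17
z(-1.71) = 47.87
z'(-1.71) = -145.17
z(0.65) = 4.78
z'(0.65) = 14.19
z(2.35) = 250.74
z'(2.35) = 413.89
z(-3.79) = 1590.57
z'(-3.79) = -1718.92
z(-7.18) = 21099.65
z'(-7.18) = -11807.96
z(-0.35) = -3.92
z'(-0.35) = 8.03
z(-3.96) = 1903.26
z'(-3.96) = -1963.33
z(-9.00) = 52253.00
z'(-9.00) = -23284.00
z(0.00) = -1.00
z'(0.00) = 8.00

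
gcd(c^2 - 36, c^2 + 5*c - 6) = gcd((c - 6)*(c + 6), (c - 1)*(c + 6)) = c + 6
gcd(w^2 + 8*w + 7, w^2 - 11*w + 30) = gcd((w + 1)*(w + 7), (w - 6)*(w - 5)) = 1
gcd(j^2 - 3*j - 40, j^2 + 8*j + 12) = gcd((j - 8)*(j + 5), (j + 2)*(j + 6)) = 1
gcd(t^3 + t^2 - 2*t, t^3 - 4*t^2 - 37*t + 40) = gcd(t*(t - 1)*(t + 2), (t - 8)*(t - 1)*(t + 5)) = t - 1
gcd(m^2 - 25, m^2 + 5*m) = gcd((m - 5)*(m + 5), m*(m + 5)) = m + 5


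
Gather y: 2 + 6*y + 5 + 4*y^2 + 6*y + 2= 4*y^2 + 12*y + 9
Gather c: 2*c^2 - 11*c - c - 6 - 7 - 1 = 2*c^2 - 12*c - 14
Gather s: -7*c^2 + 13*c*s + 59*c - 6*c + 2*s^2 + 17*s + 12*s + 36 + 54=-7*c^2 + 53*c + 2*s^2 + s*(13*c + 29) + 90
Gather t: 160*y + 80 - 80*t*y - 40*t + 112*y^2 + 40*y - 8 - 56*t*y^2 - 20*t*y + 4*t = t*(-56*y^2 - 100*y - 36) + 112*y^2 + 200*y + 72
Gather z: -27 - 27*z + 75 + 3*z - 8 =40 - 24*z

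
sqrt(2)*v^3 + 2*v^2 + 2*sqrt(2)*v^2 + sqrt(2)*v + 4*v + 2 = (v + 1)*(v + sqrt(2))*(sqrt(2)*v + sqrt(2))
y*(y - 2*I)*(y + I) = y^3 - I*y^2 + 2*y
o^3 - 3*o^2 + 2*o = o*(o - 2)*(o - 1)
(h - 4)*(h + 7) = h^2 + 3*h - 28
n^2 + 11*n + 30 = (n + 5)*(n + 6)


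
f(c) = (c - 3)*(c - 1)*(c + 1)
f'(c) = (c - 3)*(c - 1) + (c - 3)*(c + 1) + (c - 1)*(c + 1)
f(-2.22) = -20.51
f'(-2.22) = 27.11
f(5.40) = 67.58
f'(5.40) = 54.08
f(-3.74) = -87.54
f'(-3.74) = 63.40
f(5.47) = 71.43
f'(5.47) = 55.94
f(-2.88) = -42.89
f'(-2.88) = 41.16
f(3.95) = 13.87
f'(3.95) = 22.11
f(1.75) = -2.58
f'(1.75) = -2.31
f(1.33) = -1.28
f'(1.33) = -3.67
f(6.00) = 105.00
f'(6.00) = 71.00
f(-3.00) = -48.00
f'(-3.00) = 44.00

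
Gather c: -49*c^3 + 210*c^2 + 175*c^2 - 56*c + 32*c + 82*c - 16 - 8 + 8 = -49*c^3 + 385*c^2 + 58*c - 16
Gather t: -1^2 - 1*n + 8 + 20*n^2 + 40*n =20*n^2 + 39*n + 7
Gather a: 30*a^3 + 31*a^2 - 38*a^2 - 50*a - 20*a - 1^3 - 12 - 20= 30*a^3 - 7*a^2 - 70*a - 33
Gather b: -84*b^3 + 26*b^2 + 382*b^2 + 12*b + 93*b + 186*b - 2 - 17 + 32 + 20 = -84*b^3 + 408*b^2 + 291*b + 33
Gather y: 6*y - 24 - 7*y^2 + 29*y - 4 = -7*y^2 + 35*y - 28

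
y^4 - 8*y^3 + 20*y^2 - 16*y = y*(y - 4)*(y - 2)^2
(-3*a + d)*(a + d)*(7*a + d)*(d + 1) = -21*a^3*d - 21*a^3 - 17*a^2*d^2 - 17*a^2*d + 5*a*d^3 + 5*a*d^2 + d^4 + d^3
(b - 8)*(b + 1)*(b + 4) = b^3 - 3*b^2 - 36*b - 32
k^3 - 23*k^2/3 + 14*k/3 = k*(k - 7)*(k - 2/3)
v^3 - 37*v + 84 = (v - 4)*(v - 3)*(v + 7)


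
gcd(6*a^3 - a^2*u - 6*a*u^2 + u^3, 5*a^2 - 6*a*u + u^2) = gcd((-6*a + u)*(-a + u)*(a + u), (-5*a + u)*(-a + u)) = -a + u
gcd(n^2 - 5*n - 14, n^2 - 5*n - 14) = n^2 - 5*n - 14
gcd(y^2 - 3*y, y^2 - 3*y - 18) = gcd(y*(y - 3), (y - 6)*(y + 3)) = 1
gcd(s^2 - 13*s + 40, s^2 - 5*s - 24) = s - 8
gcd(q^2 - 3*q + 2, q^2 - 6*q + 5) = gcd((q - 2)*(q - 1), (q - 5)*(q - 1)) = q - 1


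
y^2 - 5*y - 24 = (y - 8)*(y + 3)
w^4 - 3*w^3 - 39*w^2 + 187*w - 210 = (w - 5)*(w - 3)*(w - 2)*(w + 7)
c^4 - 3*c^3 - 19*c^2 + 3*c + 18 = (c - 6)*(c - 1)*(c + 1)*(c + 3)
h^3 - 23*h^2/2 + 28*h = h*(h - 8)*(h - 7/2)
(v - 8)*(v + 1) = v^2 - 7*v - 8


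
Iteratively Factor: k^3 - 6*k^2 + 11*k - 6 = (k - 2)*(k^2 - 4*k + 3) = (k - 3)*(k - 2)*(k - 1)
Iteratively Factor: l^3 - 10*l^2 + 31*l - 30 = (l - 3)*(l^2 - 7*l + 10) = (l - 3)*(l - 2)*(l - 5)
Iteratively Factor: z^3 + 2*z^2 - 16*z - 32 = (z + 2)*(z^2 - 16) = (z - 4)*(z + 2)*(z + 4)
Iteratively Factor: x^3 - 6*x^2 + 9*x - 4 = (x - 4)*(x^2 - 2*x + 1) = (x - 4)*(x - 1)*(x - 1)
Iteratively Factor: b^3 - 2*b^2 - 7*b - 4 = (b + 1)*(b^2 - 3*b - 4) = (b + 1)^2*(b - 4)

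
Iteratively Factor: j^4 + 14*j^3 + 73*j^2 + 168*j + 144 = (j + 3)*(j^3 + 11*j^2 + 40*j + 48) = (j + 3)^2*(j^2 + 8*j + 16) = (j + 3)^2*(j + 4)*(j + 4)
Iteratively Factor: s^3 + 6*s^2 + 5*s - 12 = (s - 1)*(s^2 + 7*s + 12) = (s - 1)*(s + 4)*(s + 3)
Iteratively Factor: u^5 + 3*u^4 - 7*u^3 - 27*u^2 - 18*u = (u - 3)*(u^4 + 6*u^3 + 11*u^2 + 6*u) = u*(u - 3)*(u^3 + 6*u^2 + 11*u + 6) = u*(u - 3)*(u + 1)*(u^2 + 5*u + 6) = u*(u - 3)*(u + 1)*(u + 3)*(u + 2)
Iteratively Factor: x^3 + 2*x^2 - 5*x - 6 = (x + 3)*(x^2 - x - 2) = (x + 1)*(x + 3)*(x - 2)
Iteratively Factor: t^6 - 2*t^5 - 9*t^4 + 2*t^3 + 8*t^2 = (t - 1)*(t^5 - t^4 - 10*t^3 - 8*t^2) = (t - 1)*(t + 2)*(t^4 - 3*t^3 - 4*t^2) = t*(t - 1)*(t + 2)*(t^3 - 3*t^2 - 4*t) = t^2*(t - 1)*(t + 2)*(t^2 - 3*t - 4) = t^2*(t - 4)*(t - 1)*(t + 2)*(t + 1)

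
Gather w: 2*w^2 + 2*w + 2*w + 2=2*w^2 + 4*w + 2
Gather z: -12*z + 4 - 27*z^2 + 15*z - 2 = -27*z^2 + 3*z + 2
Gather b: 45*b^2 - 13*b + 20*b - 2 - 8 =45*b^2 + 7*b - 10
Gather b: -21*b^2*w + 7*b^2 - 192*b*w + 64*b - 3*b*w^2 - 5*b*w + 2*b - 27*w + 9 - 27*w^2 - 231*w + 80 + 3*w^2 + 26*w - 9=b^2*(7 - 21*w) + b*(-3*w^2 - 197*w + 66) - 24*w^2 - 232*w + 80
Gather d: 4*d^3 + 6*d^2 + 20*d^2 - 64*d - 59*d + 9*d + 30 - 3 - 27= 4*d^3 + 26*d^2 - 114*d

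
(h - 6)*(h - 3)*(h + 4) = h^3 - 5*h^2 - 18*h + 72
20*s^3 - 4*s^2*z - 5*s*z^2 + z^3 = (-5*s + z)*(-2*s + z)*(2*s + z)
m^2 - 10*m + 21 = (m - 7)*(m - 3)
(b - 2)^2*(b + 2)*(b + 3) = b^4 + b^3 - 10*b^2 - 4*b + 24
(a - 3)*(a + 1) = a^2 - 2*a - 3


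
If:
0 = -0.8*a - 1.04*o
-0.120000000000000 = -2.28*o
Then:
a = -0.07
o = 0.05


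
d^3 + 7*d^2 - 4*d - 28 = (d - 2)*(d + 2)*(d + 7)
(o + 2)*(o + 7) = o^2 + 9*o + 14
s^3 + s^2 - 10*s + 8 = (s - 2)*(s - 1)*(s + 4)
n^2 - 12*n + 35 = (n - 7)*(n - 5)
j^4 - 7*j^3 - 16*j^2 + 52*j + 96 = (j - 8)*(j - 3)*(j + 2)^2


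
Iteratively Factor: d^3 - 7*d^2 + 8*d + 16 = (d - 4)*(d^2 - 3*d - 4) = (d - 4)*(d + 1)*(d - 4)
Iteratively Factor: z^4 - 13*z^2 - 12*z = (z - 4)*(z^3 + 4*z^2 + 3*z) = (z - 4)*(z + 3)*(z^2 + z) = z*(z - 4)*(z + 3)*(z + 1)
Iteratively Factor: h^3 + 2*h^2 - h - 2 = (h - 1)*(h^2 + 3*h + 2) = (h - 1)*(h + 2)*(h + 1)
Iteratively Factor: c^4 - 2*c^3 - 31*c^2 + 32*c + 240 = (c + 3)*(c^3 - 5*c^2 - 16*c + 80) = (c - 5)*(c + 3)*(c^2 - 16) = (c - 5)*(c - 4)*(c + 3)*(c + 4)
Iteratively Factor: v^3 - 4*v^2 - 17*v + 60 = (v + 4)*(v^2 - 8*v + 15) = (v - 5)*(v + 4)*(v - 3)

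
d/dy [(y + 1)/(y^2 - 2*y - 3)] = -1/(y^2 - 6*y + 9)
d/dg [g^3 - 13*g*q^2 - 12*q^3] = 3*g^2 - 13*q^2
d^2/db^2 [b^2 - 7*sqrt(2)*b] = 2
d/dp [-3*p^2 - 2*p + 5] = -6*p - 2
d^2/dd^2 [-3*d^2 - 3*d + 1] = -6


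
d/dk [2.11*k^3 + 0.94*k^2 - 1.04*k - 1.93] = 6.33*k^2 + 1.88*k - 1.04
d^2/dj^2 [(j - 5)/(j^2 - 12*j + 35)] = 2/(j^3 - 21*j^2 + 147*j - 343)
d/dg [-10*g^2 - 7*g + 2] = -20*g - 7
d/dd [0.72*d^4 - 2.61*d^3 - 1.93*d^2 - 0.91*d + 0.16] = 2.88*d^3 - 7.83*d^2 - 3.86*d - 0.91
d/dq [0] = 0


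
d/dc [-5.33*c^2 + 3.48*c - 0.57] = 3.48 - 10.66*c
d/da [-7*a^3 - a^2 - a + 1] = -21*a^2 - 2*a - 1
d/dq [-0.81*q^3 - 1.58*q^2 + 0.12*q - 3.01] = -2.43*q^2 - 3.16*q + 0.12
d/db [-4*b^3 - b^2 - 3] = 2*b*(-6*b - 1)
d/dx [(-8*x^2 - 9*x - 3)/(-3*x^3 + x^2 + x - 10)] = ((16*x + 9)*(3*x^3 - x^2 - x + 10) + (-9*x^2 + 2*x + 1)*(8*x^2 + 9*x + 3))/(3*x^3 - x^2 - x + 10)^2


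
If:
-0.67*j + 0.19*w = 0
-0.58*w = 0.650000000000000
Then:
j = -0.32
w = -1.12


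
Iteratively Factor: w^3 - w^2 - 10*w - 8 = (w + 2)*(w^2 - 3*w - 4) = (w - 4)*(w + 2)*(w + 1)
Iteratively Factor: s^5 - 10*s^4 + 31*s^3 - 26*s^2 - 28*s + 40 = (s + 1)*(s^4 - 11*s^3 + 42*s^2 - 68*s + 40) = (s - 2)*(s + 1)*(s^3 - 9*s^2 + 24*s - 20) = (s - 2)^2*(s + 1)*(s^2 - 7*s + 10) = (s - 5)*(s - 2)^2*(s + 1)*(s - 2)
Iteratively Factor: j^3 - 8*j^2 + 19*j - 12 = (j - 3)*(j^2 - 5*j + 4) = (j - 4)*(j - 3)*(j - 1)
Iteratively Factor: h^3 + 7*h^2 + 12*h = (h + 4)*(h^2 + 3*h) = (h + 3)*(h + 4)*(h)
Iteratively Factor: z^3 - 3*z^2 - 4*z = (z)*(z^2 - 3*z - 4) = z*(z + 1)*(z - 4)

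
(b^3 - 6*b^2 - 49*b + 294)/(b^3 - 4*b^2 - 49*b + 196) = (b - 6)/(b - 4)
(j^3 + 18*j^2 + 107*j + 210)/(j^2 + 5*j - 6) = (j^2 + 12*j + 35)/(j - 1)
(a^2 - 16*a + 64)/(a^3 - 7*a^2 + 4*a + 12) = (a^2 - 16*a + 64)/(a^3 - 7*a^2 + 4*a + 12)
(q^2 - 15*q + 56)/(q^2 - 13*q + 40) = (q - 7)/(q - 5)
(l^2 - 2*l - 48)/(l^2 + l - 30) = (l - 8)/(l - 5)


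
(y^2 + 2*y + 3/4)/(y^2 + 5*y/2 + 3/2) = (y + 1/2)/(y + 1)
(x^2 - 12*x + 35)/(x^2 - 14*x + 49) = (x - 5)/(x - 7)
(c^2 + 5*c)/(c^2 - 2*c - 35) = c/(c - 7)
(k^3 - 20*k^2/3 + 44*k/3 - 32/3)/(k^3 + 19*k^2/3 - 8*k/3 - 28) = (3*k^2 - 14*k + 16)/(3*k^2 + 25*k + 42)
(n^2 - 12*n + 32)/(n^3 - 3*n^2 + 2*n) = (n^2 - 12*n + 32)/(n*(n^2 - 3*n + 2))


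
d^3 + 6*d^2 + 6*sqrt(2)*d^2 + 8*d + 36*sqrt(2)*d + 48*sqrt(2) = (d + 2)*(d + 4)*(d + 6*sqrt(2))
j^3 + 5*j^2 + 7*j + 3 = (j + 1)^2*(j + 3)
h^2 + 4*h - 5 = (h - 1)*(h + 5)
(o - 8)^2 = o^2 - 16*o + 64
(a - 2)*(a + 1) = a^2 - a - 2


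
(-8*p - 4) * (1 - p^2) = 8*p^3 + 4*p^2 - 8*p - 4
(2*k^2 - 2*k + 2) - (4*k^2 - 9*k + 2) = -2*k^2 + 7*k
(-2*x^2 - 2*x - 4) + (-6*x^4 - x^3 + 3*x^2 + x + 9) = -6*x^4 - x^3 + x^2 - x + 5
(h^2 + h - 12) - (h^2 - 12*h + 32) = 13*h - 44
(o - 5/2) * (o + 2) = o^2 - o/2 - 5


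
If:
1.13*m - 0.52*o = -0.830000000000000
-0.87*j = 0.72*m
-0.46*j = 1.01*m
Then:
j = 0.00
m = 0.00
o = 1.60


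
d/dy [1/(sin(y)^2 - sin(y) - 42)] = (1 - 2*sin(y))*cos(y)/(sin(y) + cos(y)^2 + 41)^2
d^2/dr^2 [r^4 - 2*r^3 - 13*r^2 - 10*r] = 12*r^2 - 12*r - 26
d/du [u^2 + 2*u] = 2*u + 2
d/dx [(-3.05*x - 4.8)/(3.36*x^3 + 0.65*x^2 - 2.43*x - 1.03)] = (20.496*x^3 + 50.3665*x^2 + 6.24*x - 8.5225)/(11.2896*x^6 + 4.368*x^5 - 15.9071*x^4 - 10.0806*x^3 + 4.5659*x^2 + 5.0058*x + 1.0609)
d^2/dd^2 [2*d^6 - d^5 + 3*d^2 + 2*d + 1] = 60*d^4 - 20*d^3 + 6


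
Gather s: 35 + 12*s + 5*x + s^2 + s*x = s^2 + s*(x + 12) + 5*x + 35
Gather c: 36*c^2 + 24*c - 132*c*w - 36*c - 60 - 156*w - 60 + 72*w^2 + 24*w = 36*c^2 + c*(-132*w - 12) + 72*w^2 - 132*w - 120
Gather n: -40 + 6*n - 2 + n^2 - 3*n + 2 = n^2 + 3*n - 40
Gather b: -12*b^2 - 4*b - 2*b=-12*b^2 - 6*b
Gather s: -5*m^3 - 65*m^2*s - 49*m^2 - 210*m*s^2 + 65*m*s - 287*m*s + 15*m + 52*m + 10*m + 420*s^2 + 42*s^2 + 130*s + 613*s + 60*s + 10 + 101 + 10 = -5*m^3 - 49*m^2 + 77*m + s^2*(462 - 210*m) + s*(-65*m^2 - 222*m + 803) + 121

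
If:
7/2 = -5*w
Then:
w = -7/10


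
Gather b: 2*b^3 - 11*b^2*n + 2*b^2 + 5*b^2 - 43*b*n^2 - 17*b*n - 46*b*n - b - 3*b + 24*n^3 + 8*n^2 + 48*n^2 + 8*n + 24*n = 2*b^3 + b^2*(7 - 11*n) + b*(-43*n^2 - 63*n - 4) + 24*n^3 + 56*n^2 + 32*n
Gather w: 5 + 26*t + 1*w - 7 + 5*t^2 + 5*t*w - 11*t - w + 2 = 5*t^2 + 5*t*w + 15*t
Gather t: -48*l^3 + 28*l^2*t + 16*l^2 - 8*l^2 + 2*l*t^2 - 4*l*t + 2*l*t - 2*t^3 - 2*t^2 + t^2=-48*l^3 + 8*l^2 - 2*t^3 + t^2*(2*l - 1) + t*(28*l^2 - 2*l)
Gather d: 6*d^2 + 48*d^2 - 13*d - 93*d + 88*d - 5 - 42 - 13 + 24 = 54*d^2 - 18*d - 36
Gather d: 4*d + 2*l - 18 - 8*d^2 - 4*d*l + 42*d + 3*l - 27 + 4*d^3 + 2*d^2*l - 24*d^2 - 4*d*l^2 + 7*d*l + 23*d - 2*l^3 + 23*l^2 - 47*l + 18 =4*d^3 + d^2*(2*l - 32) + d*(-4*l^2 + 3*l + 69) - 2*l^3 + 23*l^2 - 42*l - 27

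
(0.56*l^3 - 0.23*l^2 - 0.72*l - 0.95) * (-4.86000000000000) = -2.7216*l^3 + 1.1178*l^2 + 3.4992*l + 4.617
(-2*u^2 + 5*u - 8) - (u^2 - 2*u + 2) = -3*u^2 + 7*u - 10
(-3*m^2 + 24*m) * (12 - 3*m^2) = 9*m^4 - 72*m^3 - 36*m^2 + 288*m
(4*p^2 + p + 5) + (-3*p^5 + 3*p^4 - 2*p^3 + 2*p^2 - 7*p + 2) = -3*p^5 + 3*p^4 - 2*p^3 + 6*p^2 - 6*p + 7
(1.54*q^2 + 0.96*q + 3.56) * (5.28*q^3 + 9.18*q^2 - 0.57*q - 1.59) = 8.1312*q^5 + 19.206*q^4 + 26.7318*q^3 + 29.685*q^2 - 3.5556*q - 5.6604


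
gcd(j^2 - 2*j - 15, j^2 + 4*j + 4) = 1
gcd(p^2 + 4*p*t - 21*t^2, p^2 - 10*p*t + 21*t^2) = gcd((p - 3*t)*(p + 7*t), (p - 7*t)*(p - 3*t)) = p - 3*t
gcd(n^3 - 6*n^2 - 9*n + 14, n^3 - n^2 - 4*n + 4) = n^2 + n - 2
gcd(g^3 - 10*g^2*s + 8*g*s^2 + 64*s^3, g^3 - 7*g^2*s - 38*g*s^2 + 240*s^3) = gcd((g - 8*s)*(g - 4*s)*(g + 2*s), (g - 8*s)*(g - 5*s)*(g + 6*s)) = -g + 8*s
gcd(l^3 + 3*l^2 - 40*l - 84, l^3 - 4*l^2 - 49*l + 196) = l + 7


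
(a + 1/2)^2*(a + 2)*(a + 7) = a^4 + 10*a^3 + 93*a^2/4 + 65*a/4 + 7/2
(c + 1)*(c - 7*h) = c^2 - 7*c*h + c - 7*h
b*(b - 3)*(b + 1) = b^3 - 2*b^2 - 3*b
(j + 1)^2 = j^2 + 2*j + 1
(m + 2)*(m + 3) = m^2 + 5*m + 6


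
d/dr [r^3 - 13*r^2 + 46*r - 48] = 3*r^2 - 26*r + 46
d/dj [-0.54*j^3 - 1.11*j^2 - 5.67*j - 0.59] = -1.62*j^2 - 2.22*j - 5.67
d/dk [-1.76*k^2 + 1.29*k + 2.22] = 1.29 - 3.52*k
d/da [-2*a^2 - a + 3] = -4*a - 1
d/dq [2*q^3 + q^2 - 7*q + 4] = 6*q^2 + 2*q - 7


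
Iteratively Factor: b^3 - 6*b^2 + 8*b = (b - 2)*(b^2 - 4*b) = (b - 4)*(b - 2)*(b)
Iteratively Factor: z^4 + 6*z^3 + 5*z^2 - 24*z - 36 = (z + 3)*(z^3 + 3*z^2 - 4*z - 12) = (z - 2)*(z + 3)*(z^2 + 5*z + 6) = (z - 2)*(z + 3)^2*(z + 2)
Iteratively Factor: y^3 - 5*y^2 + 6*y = (y)*(y^2 - 5*y + 6) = y*(y - 2)*(y - 3)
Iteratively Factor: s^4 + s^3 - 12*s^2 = (s)*(s^3 + s^2 - 12*s) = s^2*(s^2 + s - 12) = s^2*(s - 3)*(s + 4)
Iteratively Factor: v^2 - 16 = (v - 4)*(v + 4)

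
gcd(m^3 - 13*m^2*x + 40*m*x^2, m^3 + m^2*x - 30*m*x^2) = -m^2 + 5*m*x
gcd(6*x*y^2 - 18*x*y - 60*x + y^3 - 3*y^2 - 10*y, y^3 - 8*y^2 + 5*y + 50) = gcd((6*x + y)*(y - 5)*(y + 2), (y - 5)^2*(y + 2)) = y^2 - 3*y - 10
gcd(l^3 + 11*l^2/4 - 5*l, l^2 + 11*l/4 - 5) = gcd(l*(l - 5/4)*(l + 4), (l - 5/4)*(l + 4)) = l^2 + 11*l/4 - 5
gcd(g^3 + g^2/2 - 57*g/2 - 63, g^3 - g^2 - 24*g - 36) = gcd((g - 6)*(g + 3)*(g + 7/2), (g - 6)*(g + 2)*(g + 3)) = g^2 - 3*g - 18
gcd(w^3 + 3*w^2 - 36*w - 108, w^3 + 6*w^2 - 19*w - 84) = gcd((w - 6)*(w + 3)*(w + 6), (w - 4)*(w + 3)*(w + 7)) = w + 3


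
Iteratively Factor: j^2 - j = (j - 1)*(j)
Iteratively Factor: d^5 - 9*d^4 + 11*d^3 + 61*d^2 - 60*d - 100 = (d - 5)*(d^4 - 4*d^3 - 9*d^2 + 16*d + 20) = (d - 5)*(d - 2)*(d^3 - 2*d^2 - 13*d - 10) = (d - 5)*(d - 2)*(d + 1)*(d^2 - 3*d - 10) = (d - 5)*(d - 2)*(d + 1)*(d + 2)*(d - 5)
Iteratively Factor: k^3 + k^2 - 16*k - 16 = (k + 4)*(k^2 - 3*k - 4) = (k - 4)*(k + 4)*(k + 1)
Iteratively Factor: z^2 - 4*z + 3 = (z - 3)*(z - 1)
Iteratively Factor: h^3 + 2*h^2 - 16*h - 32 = (h + 2)*(h^2 - 16) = (h - 4)*(h + 2)*(h + 4)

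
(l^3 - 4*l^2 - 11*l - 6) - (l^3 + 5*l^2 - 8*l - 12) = -9*l^2 - 3*l + 6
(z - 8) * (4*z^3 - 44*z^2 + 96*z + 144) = 4*z^4 - 76*z^3 + 448*z^2 - 624*z - 1152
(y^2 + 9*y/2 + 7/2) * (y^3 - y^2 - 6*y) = y^5 + 7*y^4/2 - 7*y^3 - 61*y^2/2 - 21*y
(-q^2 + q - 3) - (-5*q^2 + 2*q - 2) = 4*q^2 - q - 1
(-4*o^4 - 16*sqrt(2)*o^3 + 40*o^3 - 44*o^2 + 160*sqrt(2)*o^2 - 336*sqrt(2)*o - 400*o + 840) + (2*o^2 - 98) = -4*o^4 - 16*sqrt(2)*o^3 + 40*o^3 - 42*o^2 + 160*sqrt(2)*o^2 - 336*sqrt(2)*o - 400*o + 742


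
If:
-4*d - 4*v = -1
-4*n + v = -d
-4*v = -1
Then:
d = 0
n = 1/16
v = 1/4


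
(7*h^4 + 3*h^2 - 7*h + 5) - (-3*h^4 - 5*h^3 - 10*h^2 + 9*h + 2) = 10*h^4 + 5*h^3 + 13*h^2 - 16*h + 3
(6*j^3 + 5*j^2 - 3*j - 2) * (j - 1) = 6*j^4 - j^3 - 8*j^2 + j + 2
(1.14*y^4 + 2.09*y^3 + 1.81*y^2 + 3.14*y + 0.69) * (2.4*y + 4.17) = 2.736*y^5 + 9.7698*y^4 + 13.0593*y^3 + 15.0837*y^2 + 14.7498*y + 2.8773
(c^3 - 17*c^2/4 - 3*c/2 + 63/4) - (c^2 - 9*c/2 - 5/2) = c^3 - 21*c^2/4 + 3*c + 73/4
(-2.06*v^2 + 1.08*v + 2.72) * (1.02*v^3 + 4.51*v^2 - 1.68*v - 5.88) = -2.1012*v^5 - 8.189*v^4 + 11.106*v^3 + 22.5656*v^2 - 10.92*v - 15.9936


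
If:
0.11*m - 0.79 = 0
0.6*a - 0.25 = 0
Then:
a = 0.42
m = 7.18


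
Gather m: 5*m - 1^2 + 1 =5*m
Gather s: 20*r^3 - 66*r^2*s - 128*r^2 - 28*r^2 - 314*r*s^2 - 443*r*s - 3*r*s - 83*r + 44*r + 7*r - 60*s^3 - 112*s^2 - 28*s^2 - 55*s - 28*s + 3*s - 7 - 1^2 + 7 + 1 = 20*r^3 - 156*r^2 - 32*r - 60*s^3 + s^2*(-314*r - 140) + s*(-66*r^2 - 446*r - 80)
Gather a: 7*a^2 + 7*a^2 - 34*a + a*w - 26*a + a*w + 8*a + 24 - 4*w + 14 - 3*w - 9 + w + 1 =14*a^2 + a*(2*w - 52) - 6*w + 30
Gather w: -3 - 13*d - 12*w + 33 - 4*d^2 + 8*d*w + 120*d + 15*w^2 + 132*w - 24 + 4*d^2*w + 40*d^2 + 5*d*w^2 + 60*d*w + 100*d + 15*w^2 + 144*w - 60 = 36*d^2 + 207*d + w^2*(5*d + 30) + w*(4*d^2 + 68*d + 264) - 54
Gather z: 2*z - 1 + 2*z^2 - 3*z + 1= 2*z^2 - z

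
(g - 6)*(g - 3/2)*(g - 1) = g^3 - 17*g^2/2 + 33*g/2 - 9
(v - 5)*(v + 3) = v^2 - 2*v - 15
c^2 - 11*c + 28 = (c - 7)*(c - 4)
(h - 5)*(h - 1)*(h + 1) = h^3 - 5*h^2 - h + 5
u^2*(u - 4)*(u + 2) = u^4 - 2*u^3 - 8*u^2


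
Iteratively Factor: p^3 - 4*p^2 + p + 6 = (p - 2)*(p^2 - 2*p - 3) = (p - 3)*(p - 2)*(p + 1)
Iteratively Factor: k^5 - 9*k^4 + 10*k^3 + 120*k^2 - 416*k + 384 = (k + 4)*(k^4 - 13*k^3 + 62*k^2 - 128*k + 96) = (k - 4)*(k + 4)*(k^3 - 9*k^2 + 26*k - 24) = (k - 4)*(k - 2)*(k + 4)*(k^2 - 7*k + 12) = (k - 4)*(k - 3)*(k - 2)*(k + 4)*(k - 4)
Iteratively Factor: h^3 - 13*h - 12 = (h + 1)*(h^2 - h - 12) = (h + 1)*(h + 3)*(h - 4)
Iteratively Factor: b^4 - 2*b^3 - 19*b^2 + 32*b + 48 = (b - 4)*(b^3 + 2*b^2 - 11*b - 12) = (b - 4)*(b + 1)*(b^2 + b - 12) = (b - 4)*(b - 3)*(b + 1)*(b + 4)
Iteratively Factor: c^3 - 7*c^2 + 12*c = (c)*(c^2 - 7*c + 12) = c*(c - 3)*(c - 4)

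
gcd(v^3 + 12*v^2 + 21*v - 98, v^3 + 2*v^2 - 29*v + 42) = v^2 + 5*v - 14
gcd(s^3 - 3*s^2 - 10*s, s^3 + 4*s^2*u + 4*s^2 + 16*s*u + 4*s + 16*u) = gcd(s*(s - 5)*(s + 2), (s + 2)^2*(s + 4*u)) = s + 2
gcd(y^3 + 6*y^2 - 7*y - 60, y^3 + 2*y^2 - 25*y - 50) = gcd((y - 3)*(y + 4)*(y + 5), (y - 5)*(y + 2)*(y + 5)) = y + 5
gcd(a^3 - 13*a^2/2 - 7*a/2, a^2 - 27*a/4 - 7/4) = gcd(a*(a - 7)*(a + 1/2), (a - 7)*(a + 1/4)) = a - 7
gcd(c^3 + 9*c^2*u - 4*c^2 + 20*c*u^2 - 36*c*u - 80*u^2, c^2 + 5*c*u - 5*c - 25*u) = c + 5*u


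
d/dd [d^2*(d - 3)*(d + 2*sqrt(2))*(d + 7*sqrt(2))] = d*(5*d^3 - 12*d^2 + 36*sqrt(2)*d^2 - 81*sqrt(2)*d + 84*d - 168)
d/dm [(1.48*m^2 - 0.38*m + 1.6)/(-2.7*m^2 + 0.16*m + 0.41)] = (-0.7892*m^2 + 9.8536*m - 0.4118)/(7.29*m^4 - 0.864*m^3 - 2.1884*m^2 + 0.1312*m + 0.1681)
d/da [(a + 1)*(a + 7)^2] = 3*(a + 3)*(a + 7)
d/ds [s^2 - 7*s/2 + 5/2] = 2*s - 7/2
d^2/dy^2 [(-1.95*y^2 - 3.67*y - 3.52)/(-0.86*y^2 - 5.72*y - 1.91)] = (-13.756216*y^3 - 3.59806799999996*y^2 + 67.723452*y + 152.810254)/(0.636056*y^6 + 12.691536*y^5 + 88.65138*y^4 + 243.52328*y^3 + 196.88853*y^2 + 62.601396*y + 6.967871)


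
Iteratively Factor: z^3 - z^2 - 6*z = (z)*(z^2 - z - 6) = z*(z + 2)*(z - 3)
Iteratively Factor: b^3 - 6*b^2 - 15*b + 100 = (b + 4)*(b^2 - 10*b + 25) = (b - 5)*(b + 4)*(b - 5)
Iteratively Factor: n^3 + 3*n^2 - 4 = (n + 2)*(n^2 + n - 2) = (n + 2)^2*(n - 1)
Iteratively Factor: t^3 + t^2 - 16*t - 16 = (t + 1)*(t^2 - 16) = (t + 1)*(t + 4)*(t - 4)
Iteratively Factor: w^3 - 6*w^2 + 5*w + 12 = (w + 1)*(w^2 - 7*w + 12) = (w - 3)*(w + 1)*(w - 4)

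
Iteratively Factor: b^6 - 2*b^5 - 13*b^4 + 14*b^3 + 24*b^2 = (b)*(b^5 - 2*b^4 - 13*b^3 + 14*b^2 + 24*b) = b^2*(b^4 - 2*b^3 - 13*b^2 + 14*b + 24) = b^2*(b + 3)*(b^3 - 5*b^2 + 2*b + 8) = b^2*(b + 1)*(b + 3)*(b^2 - 6*b + 8) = b^2*(b - 2)*(b + 1)*(b + 3)*(b - 4)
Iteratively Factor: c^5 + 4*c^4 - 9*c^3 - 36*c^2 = (c)*(c^4 + 4*c^3 - 9*c^2 - 36*c) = c^2*(c^3 + 4*c^2 - 9*c - 36) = c^2*(c - 3)*(c^2 + 7*c + 12) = c^2*(c - 3)*(c + 3)*(c + 4)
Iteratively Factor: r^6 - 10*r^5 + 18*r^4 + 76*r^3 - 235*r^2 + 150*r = (r)*(r^5 - 10*r^4 + 18*r^3 + 76*r^2 - 235*r + 150) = r*(r - 5)*(r^4 - 5*r^3 - 7*r^2 + 41*r - 30) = r*(r - 5)*(r + 3)*(r^3 - 8*r^2 + 17*r - 10) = r*(r - 5)*(r - 2)*(r + 3)*(r^2 - 6*r + 5) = r*(r - 5)*(r - 2)*(r - 1)*(r + 3)*(r - 5)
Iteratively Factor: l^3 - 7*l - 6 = (l + 2)*(l^2 - 2*l - 3) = (l + 1)*(l + 2)*(l - 3)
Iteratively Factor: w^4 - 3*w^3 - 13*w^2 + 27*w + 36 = (w - 3)*(w^3 - 13*w - 12) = (w - 3)*(w + 3)*(w^2 - 3*w - 4) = (w - 3)*(w + 1)*(w + 3)*(w - 4)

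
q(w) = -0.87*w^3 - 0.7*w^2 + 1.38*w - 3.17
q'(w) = -2.61*w^2 - 1.4*w + 1.38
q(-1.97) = -1.95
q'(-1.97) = -5.99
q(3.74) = -53.31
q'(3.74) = -40.36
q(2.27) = -13.82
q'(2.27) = -15.25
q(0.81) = -2.97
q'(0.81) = -1.47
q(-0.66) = -4.14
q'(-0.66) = 1.17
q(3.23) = -35.33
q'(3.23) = -30.37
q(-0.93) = -4.36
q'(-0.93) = 0.42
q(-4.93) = 77.26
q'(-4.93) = -55.15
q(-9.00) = 561.94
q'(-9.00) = -197.43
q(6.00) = -208.01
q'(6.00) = -100.98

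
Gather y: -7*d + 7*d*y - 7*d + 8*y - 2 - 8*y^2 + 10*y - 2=-14*d - 8*y^2 + y*(7*d + 18) - 4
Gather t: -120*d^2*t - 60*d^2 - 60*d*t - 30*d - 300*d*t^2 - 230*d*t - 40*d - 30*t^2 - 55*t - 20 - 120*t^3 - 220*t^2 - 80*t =-60*d^2 - 70*d - 120*t^3 + t^2*(-300*d - 250) + t*(-120*d^2 - 290*d - 135) - 20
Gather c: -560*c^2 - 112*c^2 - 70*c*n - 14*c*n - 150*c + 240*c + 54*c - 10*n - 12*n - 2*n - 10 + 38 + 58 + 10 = -672*c^2 + c*(144 - 84*n) - 24*n + 96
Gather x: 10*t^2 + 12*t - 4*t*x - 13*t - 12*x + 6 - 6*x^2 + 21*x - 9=10*t^2 - t - 6*x^2 + x*(9 - 4*t) - 3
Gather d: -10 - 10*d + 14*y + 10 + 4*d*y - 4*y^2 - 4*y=d*(4*y - 10) - 4*y^2 + 10*y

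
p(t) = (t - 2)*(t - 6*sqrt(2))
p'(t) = 2*t - 6*sqrt(2) - 2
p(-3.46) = 65.22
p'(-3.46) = -17.41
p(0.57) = 11.32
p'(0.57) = -9.35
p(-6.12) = 118.59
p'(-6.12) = -22.73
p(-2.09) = 43.25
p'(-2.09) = -14.67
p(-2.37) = 47.44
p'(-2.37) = -15.23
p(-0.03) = 17.29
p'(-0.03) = -10.55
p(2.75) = -4.30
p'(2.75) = -4.99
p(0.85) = 8.78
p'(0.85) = -8.79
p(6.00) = -9.94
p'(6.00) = 1.51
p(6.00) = -9.94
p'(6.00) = 1.51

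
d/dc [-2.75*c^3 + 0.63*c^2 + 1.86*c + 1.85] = -8.25*c^2 + 1.26*c + 1.86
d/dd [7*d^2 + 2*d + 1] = 14*d + 2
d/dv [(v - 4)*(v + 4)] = 2*v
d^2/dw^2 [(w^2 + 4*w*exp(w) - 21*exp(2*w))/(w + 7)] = 2*(2*w^3*exp(w) - 42*w^2*exp(2*w) + 28*w^2*exp(w) - 546*w*exp(2*w) + 126*w*exp(w) - 1785*exp(2*w) + 168*exp(w) + 49)/(w^3 + 21*w^2 + 147*w + 343)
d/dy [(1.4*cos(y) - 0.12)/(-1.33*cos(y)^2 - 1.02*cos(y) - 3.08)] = (-1.862*cos(y)^2 + 0.3192*cos(y) + 4.4344)*sin(y)/(1.7689*cos(y)^4 + 2.7132*cos(y)^3 + 9.2332*cos(y)^2 + 6.2832*cos(y) + 9.4864)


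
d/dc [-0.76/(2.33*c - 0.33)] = 1.7708/(2.33*c - 0.33)^2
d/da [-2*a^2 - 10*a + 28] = -4*a - 10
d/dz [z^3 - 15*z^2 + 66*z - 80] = 3*z^2 - 30*z + 66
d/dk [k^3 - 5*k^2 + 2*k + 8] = 3*k^2 - 10*k + 2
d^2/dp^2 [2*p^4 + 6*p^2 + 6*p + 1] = 24*p^2 + 12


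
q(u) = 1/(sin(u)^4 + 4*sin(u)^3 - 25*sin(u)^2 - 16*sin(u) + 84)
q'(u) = (-4*sin(u)^3*cos(u) - 12*sin(u)^2*cos(u) + 50*sin(u)*cos(u) + 16*cos(u))/(sin(u)^4 + 4*sin(u)^3 - 25*sin(u)^2 - 16*sin(u) + 84)^2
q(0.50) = 0.01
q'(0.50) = 0.01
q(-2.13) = 0.01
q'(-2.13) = 0.00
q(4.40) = 0.01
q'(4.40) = 0.00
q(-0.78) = 0.01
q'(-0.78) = -0.00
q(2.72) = 0.01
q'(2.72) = -0.01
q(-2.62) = 0.01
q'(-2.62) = 0.00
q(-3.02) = 0.01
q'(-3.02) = -0.00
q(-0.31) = 0.01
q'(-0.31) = -0.00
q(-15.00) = 0.01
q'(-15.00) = 0.00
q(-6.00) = 0.01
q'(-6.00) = 0.00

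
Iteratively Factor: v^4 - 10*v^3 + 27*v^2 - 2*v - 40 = (v - 5)*(v^3 - 5*v^2 + 2*v + 8) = (v - 5)*(v - 2)*(v^2 - 3*v - 4) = (v - 5)*(v - 2)*(v + 1)*(v - 4)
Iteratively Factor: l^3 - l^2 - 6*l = (l + 2)*(l^2 - 3*l) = l*(l + 2)*(l - 3)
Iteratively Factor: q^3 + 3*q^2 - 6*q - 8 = (q + 4)*(q^2 - q - 2) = (q - 2)*(q + 4)*(q + 1)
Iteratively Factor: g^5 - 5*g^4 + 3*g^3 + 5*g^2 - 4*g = (g)*(g^4 - 5*g^3 + 3*g^2 + 5*g - 4) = g*(g - 1)*(g^3 - 4*g^2 - g + 4) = g*(g - 4)*(g - 1)*(g^2 - 1) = g*(g - 4)*(g - 1)^2*(g + 1)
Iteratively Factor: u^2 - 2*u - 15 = (u + 3)*(u - 5)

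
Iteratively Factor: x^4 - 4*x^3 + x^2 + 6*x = (x - 3)*(x^3 - x^2 - 2*x) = x*(x - 3)*(x^2 - x - 2) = x*(x - 3)*(x - 2)*(x + 1)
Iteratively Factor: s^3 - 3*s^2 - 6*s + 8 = (s - 1)*(s^2 - 2*s - 8) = (s - 1)*(s + 2)*(s - 4)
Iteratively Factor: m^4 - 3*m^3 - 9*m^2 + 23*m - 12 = (m - 1)*(m^3 - 2*m^2 - 11*m + 12) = (m - 1)*(m + 3)*(m^2 - 5*m + 4) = (m - 1)^2*(m + 3)*(m - 4)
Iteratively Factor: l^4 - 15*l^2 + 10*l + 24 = (l + 4)*(l^3 - 4*l^2 + l + 6) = (l + 1)*(l + 4)*(l^2 - 5*l + 6) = (l - 3)*(l + 1)*(l + 4)*(l - 2)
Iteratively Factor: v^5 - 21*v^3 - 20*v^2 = (v + 4)*(v^4 - 4*v^3 - 5*v^2) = v*(v + 4)*(v^3 - 4*v^2 - 5*v) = v*(v - 5)*(v + 4)*(v^2 + v) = v^2*(v - 5)*(v + 4)*(v + 1)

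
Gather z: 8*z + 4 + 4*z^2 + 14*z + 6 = 4*z^2 + 22*z + 10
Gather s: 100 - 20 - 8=72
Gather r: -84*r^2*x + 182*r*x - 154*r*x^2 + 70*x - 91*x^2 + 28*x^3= -84*r^2*x + r*(-154*x^2 + 182*x) + 28*x^3 - 91*x^2 + 70*x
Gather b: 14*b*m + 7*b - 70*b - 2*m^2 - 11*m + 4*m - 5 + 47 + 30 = b*(14*m - 63) - 2*m^2 - 7*m + 72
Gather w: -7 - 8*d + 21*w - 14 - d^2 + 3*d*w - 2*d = -d^2 - 10*d + w*(3*d + 21) - 21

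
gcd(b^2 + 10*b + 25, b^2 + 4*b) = 1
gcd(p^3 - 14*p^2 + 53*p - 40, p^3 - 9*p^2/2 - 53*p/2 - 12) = p - 8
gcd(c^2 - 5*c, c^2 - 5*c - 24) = 1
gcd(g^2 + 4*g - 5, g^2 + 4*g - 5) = g^2 + 4*g - 5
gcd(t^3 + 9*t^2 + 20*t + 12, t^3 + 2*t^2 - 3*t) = 1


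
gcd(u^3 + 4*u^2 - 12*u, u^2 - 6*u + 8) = u - 2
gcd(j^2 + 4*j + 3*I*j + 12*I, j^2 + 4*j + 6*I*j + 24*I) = j + 4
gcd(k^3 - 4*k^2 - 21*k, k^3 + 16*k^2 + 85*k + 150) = 1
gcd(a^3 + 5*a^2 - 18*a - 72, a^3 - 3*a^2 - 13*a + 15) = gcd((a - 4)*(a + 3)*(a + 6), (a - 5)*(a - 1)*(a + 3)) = a + 3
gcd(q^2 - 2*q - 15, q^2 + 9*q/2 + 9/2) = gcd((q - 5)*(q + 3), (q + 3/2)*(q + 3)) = q + 3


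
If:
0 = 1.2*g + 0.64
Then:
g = -0.53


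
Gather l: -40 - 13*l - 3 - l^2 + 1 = -l^2 - 13*l - 42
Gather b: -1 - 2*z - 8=-2*z - 9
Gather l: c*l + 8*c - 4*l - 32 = 8*c + l*(c - 4) - 32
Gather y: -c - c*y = -c*y - c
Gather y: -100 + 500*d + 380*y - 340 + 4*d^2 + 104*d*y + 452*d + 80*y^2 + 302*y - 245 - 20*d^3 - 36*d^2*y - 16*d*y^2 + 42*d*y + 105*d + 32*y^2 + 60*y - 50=-20*d^3 + 4*d^2 + 1057*d + y^2*(112 - 16*d) + y*(-36*d^2 + 146*d + 742) - 735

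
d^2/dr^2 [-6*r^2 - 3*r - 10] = -12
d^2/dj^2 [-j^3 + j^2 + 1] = 2 - 6*j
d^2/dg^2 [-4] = 0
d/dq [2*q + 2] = 2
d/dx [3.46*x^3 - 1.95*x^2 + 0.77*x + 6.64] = 10.38*x^2 - 3.9*x + 0.77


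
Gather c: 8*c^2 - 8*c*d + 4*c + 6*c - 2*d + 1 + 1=8*c^2 + c*(10 - 8*d) - 2*d + 2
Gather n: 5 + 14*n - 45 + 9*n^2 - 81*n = 9*n^2 - 67*n - 40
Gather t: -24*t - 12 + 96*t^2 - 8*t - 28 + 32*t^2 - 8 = 128*t^2 - 32*t - 48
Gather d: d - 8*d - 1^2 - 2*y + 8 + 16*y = -7*d + 14*y + 7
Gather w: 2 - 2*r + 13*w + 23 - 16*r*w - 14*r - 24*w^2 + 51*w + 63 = -16*r - 24*w^2 + w*(64 - 16*r) + 88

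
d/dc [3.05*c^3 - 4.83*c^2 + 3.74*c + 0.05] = 9.15*c^2 - 9.66*c + 3.74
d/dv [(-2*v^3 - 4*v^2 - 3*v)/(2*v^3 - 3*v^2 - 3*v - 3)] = (14*v^4 + 24*v^3 + 21*v^2 + 24*v + 9)/(4*v^6 - 12*v^5 - 3*v^4 + 6*v^3 + 27*v^2 + 18*v + 9)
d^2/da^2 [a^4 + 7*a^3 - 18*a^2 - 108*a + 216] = 12*a^2 + 42*a - 36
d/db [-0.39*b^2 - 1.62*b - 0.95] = -0.78*b - 1.62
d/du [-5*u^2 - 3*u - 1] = -10*u - 3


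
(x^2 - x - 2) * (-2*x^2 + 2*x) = -2*x^4 + 4*x^3 + 2*x^2 - 4*x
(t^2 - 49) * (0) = 0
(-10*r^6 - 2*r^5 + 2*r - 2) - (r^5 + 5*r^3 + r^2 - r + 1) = -10*r^6 - 3*r^5 - 5*r^3 - r^2 + 3*r - 3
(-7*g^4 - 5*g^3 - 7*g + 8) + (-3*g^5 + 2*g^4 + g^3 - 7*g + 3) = -3*g^5 - 5*g^4 - 4*g^3 - 14*g + 11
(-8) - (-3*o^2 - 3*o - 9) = 3*o^2 + 3*o + 1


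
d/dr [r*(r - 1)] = 2*r - 1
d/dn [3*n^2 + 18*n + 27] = 6*n + 18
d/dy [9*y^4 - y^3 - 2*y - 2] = 36*y^3 - 3*y^2 - 2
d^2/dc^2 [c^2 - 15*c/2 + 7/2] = 2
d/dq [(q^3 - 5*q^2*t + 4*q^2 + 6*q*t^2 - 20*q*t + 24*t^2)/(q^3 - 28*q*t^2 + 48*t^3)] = (5*q^2*t - 4*q^2 - 48*q*t^2 + 24*q*t + 72*t^3 - 72*t^2)/(q^4 + 4*q^3*t - 44*q^2*t^2 - 96*q*t^3 + 576*t^4)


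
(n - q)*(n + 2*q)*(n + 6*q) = n^3 + 7*n^2*q + 4*n*q^2 - 12*q^3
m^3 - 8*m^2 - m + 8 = (m - 8)*(m - 1)*(m + 1)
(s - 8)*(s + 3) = s^2 - 5*s - 24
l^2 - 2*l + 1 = (l - 1)^2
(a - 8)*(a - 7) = a^2 - 15*a + 56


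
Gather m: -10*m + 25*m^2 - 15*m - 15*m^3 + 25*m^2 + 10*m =-15*m^3 + 50*m^2 - 15*m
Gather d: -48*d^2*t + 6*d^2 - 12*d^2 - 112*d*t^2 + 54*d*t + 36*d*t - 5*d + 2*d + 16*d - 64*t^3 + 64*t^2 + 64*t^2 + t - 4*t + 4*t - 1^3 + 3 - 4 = d^2*(-48*t - 6) + d*(-112*t^2 + 90*t + 13) - 64*t^3 + 128*t^2 + t - 2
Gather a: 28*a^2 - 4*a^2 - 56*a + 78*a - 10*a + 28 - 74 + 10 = 24*a^2 + 12*a - 36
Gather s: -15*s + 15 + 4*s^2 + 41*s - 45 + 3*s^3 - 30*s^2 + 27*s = 3*s^3 - 26*s^2 + 53*s - 30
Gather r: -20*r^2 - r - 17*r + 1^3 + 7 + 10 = -20*r^2 - 18*r + 18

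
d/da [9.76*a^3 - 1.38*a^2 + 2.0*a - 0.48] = 29.28*a^2 - 2.76*a + 2.0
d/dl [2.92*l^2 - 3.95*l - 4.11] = 5.84*l - 3.95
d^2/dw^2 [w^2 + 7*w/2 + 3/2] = 2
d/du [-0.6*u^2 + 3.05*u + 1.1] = 3.05 - 1.2*u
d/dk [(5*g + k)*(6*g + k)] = 11*g + 2*k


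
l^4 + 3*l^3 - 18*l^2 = l^2*(l - 3)*(l + 6)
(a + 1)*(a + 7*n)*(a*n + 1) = a^3*n + 7*a^2*n^2 + a^2*n + a^2 + 7*a*n^2 + 7*a*n + a + 7*n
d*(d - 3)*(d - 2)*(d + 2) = d^4 - 3*d^3 - 4*d^2 + 12*d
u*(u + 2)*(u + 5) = u^3 + 7*u^2 + 10*u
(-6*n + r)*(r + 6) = -6*n*r - 36*n + r^2 + 6*r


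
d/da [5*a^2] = 10*a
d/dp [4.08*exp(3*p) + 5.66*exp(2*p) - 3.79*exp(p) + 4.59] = (12.24*exp(2*p) + 11.32*exp(p) - 3.79)*exp(p)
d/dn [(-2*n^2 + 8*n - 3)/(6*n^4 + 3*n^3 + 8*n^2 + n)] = 3*(8*n^5 - 46*n^4 + 8*n^3 - 13*n^2 + 16*n + 1)/(n^2*(36*n^6 + 36*n^5 + 105*n^4 + 60*n^3 + 70*n^2 + 16*n + 1))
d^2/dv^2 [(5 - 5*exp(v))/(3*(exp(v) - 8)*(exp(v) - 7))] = 5*(-exp(4*v) - 11*exp(3*v) + 291*exp(2*v) - 839*exp(v) - 2296)*exp(v)/(3*(exp(6*v) - 45*exp(5*v) + 843*exp(4*v) - 8415*exp(3*v) + 47208*exp(2*v) - 141120*exp(v) + 175616))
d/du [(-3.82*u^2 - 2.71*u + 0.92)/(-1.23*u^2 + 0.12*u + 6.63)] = (-3.7917*u^2 - 48.39*u - 18.0777)/(1.5129*u^4 - 0.2952*u^3 - 16.2954*u^2 + 1.5912*u + 43.9569)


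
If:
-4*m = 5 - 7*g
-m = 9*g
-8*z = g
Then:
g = 5/43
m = -45/43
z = -5/344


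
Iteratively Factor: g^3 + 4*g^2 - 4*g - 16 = (g - 2)*(g^2 + 6*g + 8) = (g - 2)*(g + 4)*(g + 2)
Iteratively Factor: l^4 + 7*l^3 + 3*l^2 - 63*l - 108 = (l - 3)*(l^3 + 10*l^2 + 33*l + 36) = (l - 3)*(l + 4)*(l^2 + 6*l + 9) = (l - 3)*(l + 3)*(l + 4)*(l + 3)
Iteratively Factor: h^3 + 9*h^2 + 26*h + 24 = (h + 2)*(h^2 + 7*h + 12) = (h + 2)*(h + 4)*(h + 3)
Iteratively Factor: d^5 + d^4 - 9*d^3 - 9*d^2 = (d + 1)*(d^4 - 9*d^2) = (d + 1)*(d + 3)*(d^3 - 3*d^2) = (d - 3)*(d + 1)*(d + 3)*(d^2) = d*(d - 3)*(d + 1)*(d + 3)*(d)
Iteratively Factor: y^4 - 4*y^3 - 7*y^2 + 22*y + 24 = (y + 1)*(y^3 - 5*y^2 - 2*y + 24) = (y + 1)*(y + 2)*(y^2 - 7*y + 12) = (y - 3)*(y + 1)*(y + 2)*(y - 4)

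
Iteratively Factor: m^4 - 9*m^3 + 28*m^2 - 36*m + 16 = (m - 2)*(m^3 - 7*m^2 + 14*m - 8) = (m - 4)*(m - 2)*(m^2 - 3*m + 2) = (m - 4)*(m - 2)*(m - 1)*(m - 2)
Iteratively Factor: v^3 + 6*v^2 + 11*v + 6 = (v + 1)*(v^2 + 5*v + 6) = (v + 1)*(v + 2)*(v + 3)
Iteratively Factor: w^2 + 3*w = (w + 3)*(w)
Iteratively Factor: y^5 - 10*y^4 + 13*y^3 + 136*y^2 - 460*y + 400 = (y - 2)*(y^4 - 8*y^3 - 3*y^2 + 130*y - 200) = (y - 5)*(y - 2)*(y^3 - 3*y^2 - 18*y + 40) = (y - 5)*(y - 2)*(y + 4)*(y^2 - 7*y + 10) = (y - 5)^2*(y - 2)*(y + 4)*(y - 2)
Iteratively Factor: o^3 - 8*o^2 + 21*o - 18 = (o - 3)*(o^2 - 5*o + 6) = (o - 3)^2*(o - 2)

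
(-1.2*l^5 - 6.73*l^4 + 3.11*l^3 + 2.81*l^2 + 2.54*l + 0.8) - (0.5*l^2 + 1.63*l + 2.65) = -1.2*l^5 - 6.73*l^4 + 3.11*l^3 + 2.31*l^2 + 0.91*l - 1.85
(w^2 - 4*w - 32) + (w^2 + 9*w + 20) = 2*w^2 + 5*w - 12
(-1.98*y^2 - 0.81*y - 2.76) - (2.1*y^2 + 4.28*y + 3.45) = -4.08*y^2 - 5.09*y - 6.21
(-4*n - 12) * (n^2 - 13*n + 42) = -4*n^3 + 40*n^2 - 12*n - 504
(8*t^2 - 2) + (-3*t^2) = 5*t^2 - 2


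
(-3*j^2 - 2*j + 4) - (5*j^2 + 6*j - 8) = -8*j^2 - 8*j + 12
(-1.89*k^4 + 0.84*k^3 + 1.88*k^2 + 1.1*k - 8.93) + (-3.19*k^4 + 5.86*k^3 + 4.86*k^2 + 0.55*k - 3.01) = -5.08*k^4 + 6.7*k^3 + 6.74*k^2 + 1.65*k - 11.94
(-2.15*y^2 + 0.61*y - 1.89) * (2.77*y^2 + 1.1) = -5.9555*y^4 + 1.6897*y^3 - 7.6003*y^2 + 0.671*y - 2.079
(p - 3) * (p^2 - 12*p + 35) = p^3 - 15*p^2 + 71*p - 105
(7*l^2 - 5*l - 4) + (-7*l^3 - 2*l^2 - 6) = -7*l^3 + 5*l^2 - 5*l - 10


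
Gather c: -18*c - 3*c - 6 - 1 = -21*c - 7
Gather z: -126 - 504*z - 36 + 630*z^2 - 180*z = 630*z^2 - 684*z - 162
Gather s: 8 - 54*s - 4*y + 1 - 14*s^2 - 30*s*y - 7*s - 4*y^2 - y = -14*s^2 + s*(-30*y - 61) - 4*y^2 - 5*y + 9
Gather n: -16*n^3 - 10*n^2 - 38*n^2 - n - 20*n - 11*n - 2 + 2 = -16*n^3 - 48*n^2 - 32*n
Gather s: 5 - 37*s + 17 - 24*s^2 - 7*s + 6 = -24*s^2 - 44*s + 28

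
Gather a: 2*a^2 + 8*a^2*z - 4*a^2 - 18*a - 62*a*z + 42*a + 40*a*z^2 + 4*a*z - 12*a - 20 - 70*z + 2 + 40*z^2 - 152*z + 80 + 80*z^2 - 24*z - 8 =a^2*(8*z - 2) + a*(40*z^2 - 58*z + 12) + 120*z^2 - 246*z + 54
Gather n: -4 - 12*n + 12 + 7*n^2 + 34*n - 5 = 7*n^2 + 22*n + 3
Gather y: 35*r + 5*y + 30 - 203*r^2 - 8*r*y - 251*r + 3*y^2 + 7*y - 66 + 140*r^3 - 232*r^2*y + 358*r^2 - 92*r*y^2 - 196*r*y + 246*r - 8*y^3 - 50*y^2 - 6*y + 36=140*r^3 + 155*r^2 + 30*r - 8*y^3 + y^2*(-92*r - 47) + y*(-232*r^2 - 204*r + 6)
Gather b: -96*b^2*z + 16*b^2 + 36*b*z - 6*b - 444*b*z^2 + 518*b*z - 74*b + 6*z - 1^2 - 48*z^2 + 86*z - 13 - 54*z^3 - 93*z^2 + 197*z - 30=b^2*(16 - 96*z) + b*(-444*z^2 + 554*z - 80) - 54*z^3 - 141*z^2 + 289*z - 44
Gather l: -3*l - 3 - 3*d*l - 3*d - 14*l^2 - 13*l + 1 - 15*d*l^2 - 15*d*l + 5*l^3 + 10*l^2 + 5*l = -3*d + 5*l^3 + l^2*(-15*d - 4) + l*(-18*d - 11) - 2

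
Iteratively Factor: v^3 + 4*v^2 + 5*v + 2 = (v + 1)*(v^2 + 3*v + 2) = (v + 1)^2*(v + 2)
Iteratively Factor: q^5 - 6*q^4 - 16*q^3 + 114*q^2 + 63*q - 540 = (q - 4)*(q^4 - 2*q^3 - 24*q^2 + 18*q + 135) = (q - 4)*(q + 3)*(q^3 - 5*q^2 - 9*q + 45) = (q - 5)*(q - 4)*(q + 3)*(q^2 - 9) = (q - 5)*(q - 4)*(q - 3)*(q + 3)*(q + 3)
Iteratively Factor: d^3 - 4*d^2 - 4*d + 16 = (d - 2)*(d^2 - 2*d - 8) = (d - 4)*(d - 2)*(d + 2)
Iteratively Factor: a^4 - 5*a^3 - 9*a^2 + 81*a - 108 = (a - 3)*(a^3 - 2*a^2 - 15*a + 36) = (a - 3)*(a + 4)*(a^2 - 6*a + 9) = (a - 3)^2*(a + 4)*(a - 3)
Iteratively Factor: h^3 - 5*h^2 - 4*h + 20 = (h - 2)*(h^2 - 3*h - 10) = (h - 2)*(h + 2)*(h - 5)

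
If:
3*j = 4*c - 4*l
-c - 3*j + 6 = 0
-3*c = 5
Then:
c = -5/3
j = 23/9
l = -43/12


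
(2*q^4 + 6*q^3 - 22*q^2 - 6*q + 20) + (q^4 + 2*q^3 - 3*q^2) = 3*q^4 + 8*q^3 - 25*q^2 - 6*q + 20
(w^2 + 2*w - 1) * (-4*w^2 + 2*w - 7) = -4*w^4 - 6*w^3 + w^2 - 16*w + 7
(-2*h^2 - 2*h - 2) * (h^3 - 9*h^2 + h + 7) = -2*h^5 + 16*h^4 + 14*h^3 + 2*h^2 - 16*h - 14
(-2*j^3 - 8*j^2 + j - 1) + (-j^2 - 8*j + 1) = -2*j^3 - 9*j^2 - 7*j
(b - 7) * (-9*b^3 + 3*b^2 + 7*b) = -9*b^4 + 66*b^3 - 14*b^2 - 49*b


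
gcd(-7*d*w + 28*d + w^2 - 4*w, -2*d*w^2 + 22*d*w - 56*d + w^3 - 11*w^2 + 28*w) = w - 4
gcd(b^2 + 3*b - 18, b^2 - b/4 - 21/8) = 1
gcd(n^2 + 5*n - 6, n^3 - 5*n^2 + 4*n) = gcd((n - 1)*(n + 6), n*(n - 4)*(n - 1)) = n - 1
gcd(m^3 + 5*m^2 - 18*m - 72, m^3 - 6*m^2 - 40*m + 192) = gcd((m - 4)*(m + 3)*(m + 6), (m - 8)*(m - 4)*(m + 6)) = m^2 + 2*m - 24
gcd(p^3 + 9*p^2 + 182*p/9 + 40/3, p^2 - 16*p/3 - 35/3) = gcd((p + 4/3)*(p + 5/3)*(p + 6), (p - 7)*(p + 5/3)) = p + 5/3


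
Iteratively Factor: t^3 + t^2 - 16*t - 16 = (t - 4)*(t^2 + 5*t + 4) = (t - 4)*(t + 4)*(t + 1)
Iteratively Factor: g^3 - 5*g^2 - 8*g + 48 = (g - 4)*(g^2 - g - 12) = (g - 4)*(g + 3)*(g - 4)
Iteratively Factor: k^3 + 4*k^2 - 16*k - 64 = (k + 4)*(k^2 - 16) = (k - 4)*(k + 4)*(k + 4)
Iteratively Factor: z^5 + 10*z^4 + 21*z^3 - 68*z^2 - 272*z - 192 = (z + 4)*(z^4 + 6*z^3 - 3*z^2 - 56*z - 48) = (z + 1)*(z + 4)*(z^3 + 5*z^2 - 8*z - 48) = (z + 1)*(z + 4)^2*(z^2 + z - 12) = (z + 1)*(z + 4)^3*(z - 3)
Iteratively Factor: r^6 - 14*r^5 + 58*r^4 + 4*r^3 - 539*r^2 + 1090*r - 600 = (r - 5)*(r^5 - 9*r^4 + 13*r^3 + 69*r^2 - 194*r + 120) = (r - 5)*(r - 2)*(r^4 - 7*r^3 - r^2 + 67*r - 60) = (r - 5)^2*(r - 2)*(r^3 - 2*r^2 - 11*r + 12) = (r - 5)^2*(r - 4)*(r - 2)*(r^2 + 2*r - 3) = (r - 5)^2*(r - 4)*(r - 2)*(r - 1)*(r + 3)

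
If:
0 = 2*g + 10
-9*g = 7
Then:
No Solution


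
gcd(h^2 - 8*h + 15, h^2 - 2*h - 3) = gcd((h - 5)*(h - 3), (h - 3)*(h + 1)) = h - 3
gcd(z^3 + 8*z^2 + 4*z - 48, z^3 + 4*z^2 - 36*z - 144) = z^2 + 10*z + 24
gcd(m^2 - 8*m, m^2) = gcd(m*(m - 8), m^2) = m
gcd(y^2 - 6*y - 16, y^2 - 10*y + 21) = 1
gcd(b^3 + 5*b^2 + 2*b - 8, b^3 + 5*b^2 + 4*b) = b + 4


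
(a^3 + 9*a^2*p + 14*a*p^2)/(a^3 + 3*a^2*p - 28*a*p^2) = (-a - 2*p)/(-a + 4*p)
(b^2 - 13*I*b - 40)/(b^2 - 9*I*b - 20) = (b - 8*I)/(b - 4*I)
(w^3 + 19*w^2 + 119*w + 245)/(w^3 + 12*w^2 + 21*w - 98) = (w + 5)/(w - 2)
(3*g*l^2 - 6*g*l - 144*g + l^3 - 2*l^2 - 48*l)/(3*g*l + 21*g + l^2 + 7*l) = (l^2 - 2*l - 48)/(l + 7)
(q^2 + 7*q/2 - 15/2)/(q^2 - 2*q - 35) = (q - 3/2)/(q - 7)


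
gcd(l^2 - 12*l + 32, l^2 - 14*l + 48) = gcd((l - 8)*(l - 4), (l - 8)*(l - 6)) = l - 8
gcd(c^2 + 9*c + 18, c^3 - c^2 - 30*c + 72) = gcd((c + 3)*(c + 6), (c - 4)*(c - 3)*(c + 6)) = c + 6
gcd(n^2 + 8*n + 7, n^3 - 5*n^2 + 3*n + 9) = n + 1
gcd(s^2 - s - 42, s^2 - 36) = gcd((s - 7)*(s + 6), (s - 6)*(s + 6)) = s + 6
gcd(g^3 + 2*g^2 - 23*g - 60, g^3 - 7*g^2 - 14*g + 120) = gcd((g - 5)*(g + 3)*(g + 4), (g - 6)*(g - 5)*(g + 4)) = g^2 - g - 20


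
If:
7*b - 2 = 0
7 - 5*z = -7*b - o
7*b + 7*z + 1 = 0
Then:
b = 2/7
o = -78/7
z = -3/7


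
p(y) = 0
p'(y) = 0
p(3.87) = 0.00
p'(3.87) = 0.00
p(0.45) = 0.00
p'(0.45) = 0.00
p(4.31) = 0.00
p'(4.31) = 0.00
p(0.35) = 0.00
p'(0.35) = 0.00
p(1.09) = 0.00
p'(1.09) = 0.00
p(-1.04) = 0.00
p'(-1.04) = 0.00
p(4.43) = 0.00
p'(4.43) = 0.00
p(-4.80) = 0.00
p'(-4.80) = 0.00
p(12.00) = 0.00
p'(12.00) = 0.00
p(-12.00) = 0.00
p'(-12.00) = 0.00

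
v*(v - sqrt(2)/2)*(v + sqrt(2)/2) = v^3 - v/2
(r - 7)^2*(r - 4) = r^3 - 18*r^2 + 105*r - 196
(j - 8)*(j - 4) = j^2 - 12*j + 32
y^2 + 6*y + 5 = (y + 1)*(y + 5)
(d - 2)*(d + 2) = d^2 - 4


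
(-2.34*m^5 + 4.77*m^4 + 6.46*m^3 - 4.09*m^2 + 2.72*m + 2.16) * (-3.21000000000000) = 7.5114*m^5 - 15.3117*m^4 - 20.7366*m^3 + 13.1289*m^2 - 8.7312*m - 6.9336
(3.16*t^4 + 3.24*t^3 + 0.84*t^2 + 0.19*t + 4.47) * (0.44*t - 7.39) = 1.3904*t^5 - 21.9268*t^4 - 23.574*t^3 - 6.124*t^2 + 0.5627*t - 33.0333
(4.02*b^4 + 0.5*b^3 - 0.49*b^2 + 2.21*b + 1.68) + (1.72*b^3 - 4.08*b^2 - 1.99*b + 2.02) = 4.02*b^4 + 2.22*b^3 - 4.57*b^2 + 0.22*b + 3.7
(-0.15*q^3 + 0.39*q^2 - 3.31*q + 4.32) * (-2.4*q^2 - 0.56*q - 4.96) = 0.36*q^5 - 0.852*q^4 + 8.4696*q^3 - 10.4488*q^2 + 13.9984*q - 21.4272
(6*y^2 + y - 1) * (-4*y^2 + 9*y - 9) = -24*y^4 + 50*y^3 - 41*y^2 - 18*y + 9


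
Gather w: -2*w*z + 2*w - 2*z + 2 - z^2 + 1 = w*(2 - 2*z) - z^2 - 2*z + 3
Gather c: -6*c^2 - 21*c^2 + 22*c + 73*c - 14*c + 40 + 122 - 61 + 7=-27*c^2 + 81*c + 108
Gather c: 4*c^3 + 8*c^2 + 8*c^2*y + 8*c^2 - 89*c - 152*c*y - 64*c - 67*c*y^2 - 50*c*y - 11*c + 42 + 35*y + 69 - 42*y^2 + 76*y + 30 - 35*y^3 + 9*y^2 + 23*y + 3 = 4*c^3 + c^2*(8*y + 16) + c*(-67*y^2 - 202*y - 164) - 35*y^3 - 33*y^2 + 134*y + 144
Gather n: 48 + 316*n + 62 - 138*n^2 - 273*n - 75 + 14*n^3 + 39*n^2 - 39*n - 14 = 14*n^3 - 99*n^2 + 4*n + 21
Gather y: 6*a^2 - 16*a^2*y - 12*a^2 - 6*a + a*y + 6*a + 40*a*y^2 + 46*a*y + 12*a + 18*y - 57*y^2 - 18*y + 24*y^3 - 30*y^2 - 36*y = -6*a^2 + 12*a + 24*y^3 + y^2*(40*a - 87) + y*(-16*a^2 + 47*a - 36)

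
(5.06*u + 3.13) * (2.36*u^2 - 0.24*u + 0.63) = 11.9416*u^3 + 6.1724*u^2 + 2.4366*u + 1.9719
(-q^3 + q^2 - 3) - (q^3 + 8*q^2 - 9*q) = -2*q^3 - 7*q^2 + 9*q - 3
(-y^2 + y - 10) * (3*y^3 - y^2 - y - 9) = -3*y^5 + 4*y^4 - 30*y^3 + 18*y^2 + y + 90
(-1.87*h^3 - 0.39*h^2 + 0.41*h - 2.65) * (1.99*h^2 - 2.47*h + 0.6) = -3.7213*h^5 + 3.8428*h^4 + 0.6572*h^3 - 6.5202*h^2 + 6.7915*h - 1.59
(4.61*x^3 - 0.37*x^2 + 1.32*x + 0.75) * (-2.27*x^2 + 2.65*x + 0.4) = -10.4647*x^5 + 13.0564*x^4 - 2.1329*x^3 + 1.6475*x^2 + 2.5155*x + 0.3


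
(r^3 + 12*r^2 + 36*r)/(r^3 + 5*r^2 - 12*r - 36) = r*(r + 6)/(r^2 - r - 6)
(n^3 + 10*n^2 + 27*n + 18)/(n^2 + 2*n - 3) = (n^2 + 7*n + 6)/(n - 1)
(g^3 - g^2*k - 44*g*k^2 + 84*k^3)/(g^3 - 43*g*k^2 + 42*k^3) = (g - 2*k)/(g - k)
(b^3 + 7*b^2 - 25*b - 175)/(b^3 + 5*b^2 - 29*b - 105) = (b + 5)/(b + 3)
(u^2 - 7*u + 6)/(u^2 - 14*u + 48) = (u - 1)/(u - 8)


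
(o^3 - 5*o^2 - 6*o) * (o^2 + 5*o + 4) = o^5 - 27*o^3 - 50*o^2 - 24*o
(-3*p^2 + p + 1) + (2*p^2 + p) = -p^2 + 2*p + 1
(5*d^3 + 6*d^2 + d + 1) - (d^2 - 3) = 5*d^3 + 5*d^2 + d + 4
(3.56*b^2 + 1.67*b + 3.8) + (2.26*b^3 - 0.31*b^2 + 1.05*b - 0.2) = 2.26*b^3 + 3.25*b^2 + 2.72*b + 3.6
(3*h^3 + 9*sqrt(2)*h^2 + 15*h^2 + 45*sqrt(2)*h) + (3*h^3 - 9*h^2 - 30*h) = 6*h^3 + 6*h^2 + 9*sqrt(2)*h^2 - 30*h + 45*sqrt(2)*h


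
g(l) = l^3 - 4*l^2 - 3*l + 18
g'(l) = 3*l^2 - 8*l - 3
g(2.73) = 0.34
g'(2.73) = -2.48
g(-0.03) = 18.09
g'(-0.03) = -2.76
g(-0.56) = 18.25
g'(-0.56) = 2.42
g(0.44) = 15.99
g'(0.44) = -5.94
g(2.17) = 2.87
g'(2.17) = -6.23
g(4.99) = 27.68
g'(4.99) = 31.78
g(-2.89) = -30.88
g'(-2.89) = 45.18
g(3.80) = 3.71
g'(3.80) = 9.92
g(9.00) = 396.00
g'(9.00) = 168.00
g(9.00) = 396.00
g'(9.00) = 168.00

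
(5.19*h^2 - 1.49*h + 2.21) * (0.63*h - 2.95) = 3.2697*h^3 - 16.2492*h^2 + 5.7878*h - 6.5195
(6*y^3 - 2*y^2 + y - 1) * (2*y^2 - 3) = 12*y^5 - 4*y^4 - 16*y^3 + 4*y^2 - 3*y + 3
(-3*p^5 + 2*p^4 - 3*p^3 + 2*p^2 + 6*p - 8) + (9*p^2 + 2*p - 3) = -3*p^5 + 2*p^4 - 3*p^3 + 11*p^2 + 8*p - 11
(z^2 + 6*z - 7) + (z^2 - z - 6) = 2*z^2 + 5*z - 13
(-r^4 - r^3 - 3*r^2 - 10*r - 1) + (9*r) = -r^4 - r^3 - 3*r^2 - r - 1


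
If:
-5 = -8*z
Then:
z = 5/8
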